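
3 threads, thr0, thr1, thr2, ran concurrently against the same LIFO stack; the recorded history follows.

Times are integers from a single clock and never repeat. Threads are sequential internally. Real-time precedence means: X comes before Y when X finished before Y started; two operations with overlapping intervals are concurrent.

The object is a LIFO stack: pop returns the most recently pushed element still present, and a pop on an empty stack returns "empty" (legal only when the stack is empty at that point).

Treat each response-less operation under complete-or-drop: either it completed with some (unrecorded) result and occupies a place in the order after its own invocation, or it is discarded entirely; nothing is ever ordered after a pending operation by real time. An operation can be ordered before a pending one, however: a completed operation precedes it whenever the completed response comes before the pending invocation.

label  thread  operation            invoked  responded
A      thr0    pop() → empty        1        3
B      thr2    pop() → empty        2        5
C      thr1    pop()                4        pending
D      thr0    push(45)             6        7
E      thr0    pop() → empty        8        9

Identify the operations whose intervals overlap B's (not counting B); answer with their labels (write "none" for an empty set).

B spans [2,5]; an op avoiding the whole window 2..5 is ordered, any other is concurrent
A [1,3]: concurrent
C [4,…): concurrent
D [6,7]: after
E [8,9]: after

A, C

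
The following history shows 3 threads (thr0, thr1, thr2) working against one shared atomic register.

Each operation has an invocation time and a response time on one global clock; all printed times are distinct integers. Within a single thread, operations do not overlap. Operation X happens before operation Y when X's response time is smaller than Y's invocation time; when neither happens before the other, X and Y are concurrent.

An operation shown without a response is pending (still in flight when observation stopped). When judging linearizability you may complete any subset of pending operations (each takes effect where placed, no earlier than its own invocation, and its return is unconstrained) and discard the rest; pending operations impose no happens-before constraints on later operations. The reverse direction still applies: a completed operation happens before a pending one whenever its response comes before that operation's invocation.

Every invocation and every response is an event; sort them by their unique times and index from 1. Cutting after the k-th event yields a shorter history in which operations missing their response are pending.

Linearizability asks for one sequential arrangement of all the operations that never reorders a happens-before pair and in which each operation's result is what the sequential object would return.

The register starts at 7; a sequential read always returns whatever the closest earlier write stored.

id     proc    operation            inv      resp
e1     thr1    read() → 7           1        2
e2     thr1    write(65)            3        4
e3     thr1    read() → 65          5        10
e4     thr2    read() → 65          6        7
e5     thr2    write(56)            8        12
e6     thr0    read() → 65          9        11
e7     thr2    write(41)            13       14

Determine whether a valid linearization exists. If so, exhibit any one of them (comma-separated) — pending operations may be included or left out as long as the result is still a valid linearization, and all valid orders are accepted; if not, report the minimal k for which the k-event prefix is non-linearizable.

1. e1 read() → 7, leaving value 7
2. e2 write(65), leaving value 65
3. e3 read() → 65, leaving value 65
4. e4 read() → 65, leaving value 65
5. e6 read() → 65, leaving value 65
6. e5 write(56), leaving value 56
7. e7 write(41), leaving value 41

linearizable — witness: e1, e2, e3, e4, e6, e5, e7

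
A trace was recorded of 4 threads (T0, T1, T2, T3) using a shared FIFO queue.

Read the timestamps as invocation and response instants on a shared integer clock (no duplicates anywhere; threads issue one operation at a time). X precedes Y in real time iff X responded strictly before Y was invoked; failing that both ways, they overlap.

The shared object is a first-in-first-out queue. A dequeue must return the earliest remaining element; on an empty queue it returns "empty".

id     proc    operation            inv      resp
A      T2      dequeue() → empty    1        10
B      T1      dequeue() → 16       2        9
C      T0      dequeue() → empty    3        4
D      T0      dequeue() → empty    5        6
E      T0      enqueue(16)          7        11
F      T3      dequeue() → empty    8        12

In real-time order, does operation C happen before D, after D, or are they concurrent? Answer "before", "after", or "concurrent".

C spans [3,4], D spans [5,6]
resp(C)=4 < inv(D)=5

before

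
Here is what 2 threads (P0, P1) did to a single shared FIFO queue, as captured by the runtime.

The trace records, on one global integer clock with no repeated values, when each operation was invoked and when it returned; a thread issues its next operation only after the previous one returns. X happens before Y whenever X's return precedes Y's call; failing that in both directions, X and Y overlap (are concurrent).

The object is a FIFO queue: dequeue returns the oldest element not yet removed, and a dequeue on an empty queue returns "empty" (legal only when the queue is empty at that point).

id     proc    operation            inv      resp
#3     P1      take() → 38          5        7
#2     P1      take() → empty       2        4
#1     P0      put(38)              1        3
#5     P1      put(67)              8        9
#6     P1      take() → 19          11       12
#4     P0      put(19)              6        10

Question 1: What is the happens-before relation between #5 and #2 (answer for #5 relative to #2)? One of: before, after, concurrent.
#5 spans [8,9], #2 spans [2,4]
resp(#2)=4 < inv(#5)=8

after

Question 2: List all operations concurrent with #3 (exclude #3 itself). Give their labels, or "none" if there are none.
#3 runs from 5 to 7; window-overlapping ops are concurrent
#1 [1,3]: before
#2 [2,4]: before
#4 [6,10]: concurrent
#5 [8,9]: after
#6 [11,12]: after

#4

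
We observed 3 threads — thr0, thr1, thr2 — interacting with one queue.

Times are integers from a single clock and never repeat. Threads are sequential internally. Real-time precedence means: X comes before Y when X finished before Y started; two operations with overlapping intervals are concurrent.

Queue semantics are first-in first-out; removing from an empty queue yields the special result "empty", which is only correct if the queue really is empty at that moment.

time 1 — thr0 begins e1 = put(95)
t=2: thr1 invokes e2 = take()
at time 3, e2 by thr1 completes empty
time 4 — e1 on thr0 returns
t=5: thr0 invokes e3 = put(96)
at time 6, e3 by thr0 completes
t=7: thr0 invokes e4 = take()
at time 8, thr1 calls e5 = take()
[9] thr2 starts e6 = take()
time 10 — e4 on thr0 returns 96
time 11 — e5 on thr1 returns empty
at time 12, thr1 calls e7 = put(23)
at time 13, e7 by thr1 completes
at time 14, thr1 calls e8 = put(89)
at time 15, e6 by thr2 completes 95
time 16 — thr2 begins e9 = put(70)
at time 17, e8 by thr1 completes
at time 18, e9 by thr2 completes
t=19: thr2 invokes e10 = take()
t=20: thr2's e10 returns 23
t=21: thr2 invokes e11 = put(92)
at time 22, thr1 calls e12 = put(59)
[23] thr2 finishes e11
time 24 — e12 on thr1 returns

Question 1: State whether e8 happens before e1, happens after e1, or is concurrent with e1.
after

e8 spans [14,17], e1 spans [1,4]
resp(e1)=4 < inv(e8)=14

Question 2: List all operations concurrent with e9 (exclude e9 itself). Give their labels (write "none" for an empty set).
e8

e9 runs from 16 to 18; window-overlapping ops are concurrent
e1 [1,4]: before
e2 [2,3]: before
e3 [5,6]: before
e4 [7,10]: before
e5 [8,11]: before
e6 [9,15]: before
e7 [12,13]: before
e8 [14,17]: concurrent
e10 [19,20]: after
e11 [21,23]: after
e12 [22,24]: after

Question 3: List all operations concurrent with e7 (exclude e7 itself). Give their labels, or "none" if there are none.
e6

overlap test against e7 [12,13]: concurrent iff the interval meets 12..13
e1 [1,4]: before
e2 [2,3]: before
e3 [5,6]: before
e4 [7,10]: before
e5 [8,11]: before
e6 [9,15]: concurrent
e8 [14,17]: after
e9 [16,18]: after
e10 [19,20]: after
e11 [21,23]: after
e12 [22,24]: after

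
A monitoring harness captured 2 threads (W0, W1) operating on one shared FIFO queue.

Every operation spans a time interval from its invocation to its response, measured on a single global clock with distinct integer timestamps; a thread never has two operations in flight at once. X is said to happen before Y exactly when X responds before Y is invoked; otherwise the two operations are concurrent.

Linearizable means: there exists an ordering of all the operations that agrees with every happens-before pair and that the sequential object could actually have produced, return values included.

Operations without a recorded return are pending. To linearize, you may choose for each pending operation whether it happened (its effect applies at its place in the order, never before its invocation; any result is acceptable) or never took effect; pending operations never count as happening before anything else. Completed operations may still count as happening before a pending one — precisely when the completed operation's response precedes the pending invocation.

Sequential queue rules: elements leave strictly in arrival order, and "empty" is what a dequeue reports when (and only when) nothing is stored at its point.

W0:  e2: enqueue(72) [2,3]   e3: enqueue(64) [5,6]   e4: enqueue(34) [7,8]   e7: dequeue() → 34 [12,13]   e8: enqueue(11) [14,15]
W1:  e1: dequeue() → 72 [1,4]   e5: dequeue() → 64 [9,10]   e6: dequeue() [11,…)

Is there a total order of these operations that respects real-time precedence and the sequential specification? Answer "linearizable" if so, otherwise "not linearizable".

linearizable

a witness: e2, e1, e3, e4, e5, e7, e6, e8
1. e2 enqueue(72), leaving queue <72>
2. e1 dequeue() → 72, leaving queue <>
3. e3 enqueue(64), leaving queue <64>
4. e4 enqueue(34), leaving queue <64,34>
5. e5 dequeue() → 64, leaving queue <34>
6. e7 dequeue() → 34, leaving queue <>
7. e6 dequeue() (pending, included), leaving queue <>
8. e8 enqueue(11), leaving queue <11>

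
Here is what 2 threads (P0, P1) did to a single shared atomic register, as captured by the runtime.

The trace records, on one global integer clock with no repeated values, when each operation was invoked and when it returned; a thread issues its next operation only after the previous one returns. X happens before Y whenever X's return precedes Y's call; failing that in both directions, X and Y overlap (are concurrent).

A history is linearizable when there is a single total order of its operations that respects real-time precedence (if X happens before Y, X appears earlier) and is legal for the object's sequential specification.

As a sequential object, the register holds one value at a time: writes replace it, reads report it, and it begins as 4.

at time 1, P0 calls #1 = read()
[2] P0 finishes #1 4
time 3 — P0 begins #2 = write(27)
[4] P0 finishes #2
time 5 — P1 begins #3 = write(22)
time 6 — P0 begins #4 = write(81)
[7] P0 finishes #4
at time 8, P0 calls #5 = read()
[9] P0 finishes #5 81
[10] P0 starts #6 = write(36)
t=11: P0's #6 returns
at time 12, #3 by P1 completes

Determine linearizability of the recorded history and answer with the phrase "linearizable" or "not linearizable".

linearizable

one valid linearization: #1, #2, #3, #4, #5, #6
after step 1 (#1 read() → 4): value 4
after step 2 (#2 write(27)): value 27
after step 3 (#3 write(22)): value 22
after step 4 (#4 write(81)): value 81
after step 5 (#5 read() → 81): value 81
after step 6 (#6 write(36)): value 36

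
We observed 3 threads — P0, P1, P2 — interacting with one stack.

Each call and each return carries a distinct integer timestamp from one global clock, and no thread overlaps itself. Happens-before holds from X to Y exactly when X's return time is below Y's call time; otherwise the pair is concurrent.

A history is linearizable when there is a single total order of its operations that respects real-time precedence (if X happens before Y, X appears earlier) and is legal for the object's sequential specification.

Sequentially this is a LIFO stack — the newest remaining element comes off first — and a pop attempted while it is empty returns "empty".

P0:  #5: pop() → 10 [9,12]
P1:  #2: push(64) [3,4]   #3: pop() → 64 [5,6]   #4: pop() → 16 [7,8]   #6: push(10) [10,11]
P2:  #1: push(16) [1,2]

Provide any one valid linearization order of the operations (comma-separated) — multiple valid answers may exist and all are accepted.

after step 1 (#1 push(16)): stack <16>
after step 2 (#2 push(64)): stack <16,64>
after step 3 (#3 pop() → 64): stack <16>
after step 4 (#4 pop() → 16): stack <>
after step 5 (#6 push(10)): stack <10>
after step 6 (#5 pop() → 10): stack <>

#1, #2, #3, #4, #6, #5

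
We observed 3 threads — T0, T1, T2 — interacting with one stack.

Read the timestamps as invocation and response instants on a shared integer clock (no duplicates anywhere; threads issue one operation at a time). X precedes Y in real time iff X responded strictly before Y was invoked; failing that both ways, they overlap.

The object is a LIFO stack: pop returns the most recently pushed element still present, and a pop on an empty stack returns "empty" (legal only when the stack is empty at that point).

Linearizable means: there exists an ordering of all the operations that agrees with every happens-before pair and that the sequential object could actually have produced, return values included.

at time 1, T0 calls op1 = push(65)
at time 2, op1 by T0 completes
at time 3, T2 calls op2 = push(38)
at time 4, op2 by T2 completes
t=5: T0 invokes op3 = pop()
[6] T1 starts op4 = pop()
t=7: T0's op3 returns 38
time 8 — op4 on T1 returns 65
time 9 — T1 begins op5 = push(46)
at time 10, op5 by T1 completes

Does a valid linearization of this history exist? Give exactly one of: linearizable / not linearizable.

a witness: op1, op2, op3, op4, op5
step 1: op1 push(65) — stack <65>
step 2: op2 push(38) — stack <65,38>
step 3: op3 pop() → 38 — stack <65>
step 4: op4 pop() → 65 — stack <>
step 5: op5 push(46) — stack <46>

linearizable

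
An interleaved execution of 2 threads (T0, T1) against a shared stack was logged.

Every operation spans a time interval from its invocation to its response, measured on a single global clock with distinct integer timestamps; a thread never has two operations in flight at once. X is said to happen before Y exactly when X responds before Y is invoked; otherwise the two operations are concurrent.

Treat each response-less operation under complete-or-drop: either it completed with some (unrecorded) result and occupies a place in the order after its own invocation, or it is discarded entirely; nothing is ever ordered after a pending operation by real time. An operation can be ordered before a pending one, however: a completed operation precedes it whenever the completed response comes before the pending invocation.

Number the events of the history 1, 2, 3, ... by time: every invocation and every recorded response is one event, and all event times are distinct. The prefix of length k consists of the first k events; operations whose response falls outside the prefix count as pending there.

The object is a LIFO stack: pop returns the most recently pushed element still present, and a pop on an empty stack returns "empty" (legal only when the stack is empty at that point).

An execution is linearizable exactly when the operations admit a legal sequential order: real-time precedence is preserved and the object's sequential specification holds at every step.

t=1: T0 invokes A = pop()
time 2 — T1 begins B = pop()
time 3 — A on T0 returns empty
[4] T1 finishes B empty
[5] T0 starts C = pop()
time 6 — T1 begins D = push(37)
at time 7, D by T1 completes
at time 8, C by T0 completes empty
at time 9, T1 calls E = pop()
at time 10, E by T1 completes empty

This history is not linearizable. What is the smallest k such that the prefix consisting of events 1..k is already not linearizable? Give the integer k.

one valid order for events 1..9 is A, B, C, D:
step 1: A pop() → empty — stack <>
step 2: B pop() → empty — stack <>
step 3: C pop() → empty — stack <>
step 4: D push(37) — stack <37>
adding event 10 (E responds at 10) leaves no legal real-time order
e.g. A, B, C, D, E: illegal at step 5, since E pop() → empty cannot apply there
e.g. A, B, D, C, E: illegal at step 4, since C pop() → empty cannot apply there

10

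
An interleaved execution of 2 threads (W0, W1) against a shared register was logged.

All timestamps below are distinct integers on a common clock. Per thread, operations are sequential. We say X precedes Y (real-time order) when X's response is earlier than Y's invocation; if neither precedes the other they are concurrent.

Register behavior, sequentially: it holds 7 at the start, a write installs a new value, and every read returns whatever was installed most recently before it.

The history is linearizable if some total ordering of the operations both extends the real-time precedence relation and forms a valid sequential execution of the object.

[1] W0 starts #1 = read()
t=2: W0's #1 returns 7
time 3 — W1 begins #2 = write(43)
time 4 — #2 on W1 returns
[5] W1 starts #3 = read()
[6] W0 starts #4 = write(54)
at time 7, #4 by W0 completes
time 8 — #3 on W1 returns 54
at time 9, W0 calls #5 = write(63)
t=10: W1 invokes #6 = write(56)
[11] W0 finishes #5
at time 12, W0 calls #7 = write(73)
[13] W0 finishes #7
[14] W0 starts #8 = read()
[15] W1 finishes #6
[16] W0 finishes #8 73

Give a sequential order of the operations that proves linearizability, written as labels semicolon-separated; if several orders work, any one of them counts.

#1; #2; #4; #3; #5; #6; #7; #8

after step 1 (#1 read() → 7): value 7
after step 2 (#2 write(43)): value 43
after step 3 (#4 write(54)): value 54
after step 4 (#3 read() → 54): value 54
after step 5 (#5 write(63)): value 63
after step 6 (#6 write(56)): value 56
after step 7 (#7 write(73)): value 73
after step 8 (#8 read() → 73): value 73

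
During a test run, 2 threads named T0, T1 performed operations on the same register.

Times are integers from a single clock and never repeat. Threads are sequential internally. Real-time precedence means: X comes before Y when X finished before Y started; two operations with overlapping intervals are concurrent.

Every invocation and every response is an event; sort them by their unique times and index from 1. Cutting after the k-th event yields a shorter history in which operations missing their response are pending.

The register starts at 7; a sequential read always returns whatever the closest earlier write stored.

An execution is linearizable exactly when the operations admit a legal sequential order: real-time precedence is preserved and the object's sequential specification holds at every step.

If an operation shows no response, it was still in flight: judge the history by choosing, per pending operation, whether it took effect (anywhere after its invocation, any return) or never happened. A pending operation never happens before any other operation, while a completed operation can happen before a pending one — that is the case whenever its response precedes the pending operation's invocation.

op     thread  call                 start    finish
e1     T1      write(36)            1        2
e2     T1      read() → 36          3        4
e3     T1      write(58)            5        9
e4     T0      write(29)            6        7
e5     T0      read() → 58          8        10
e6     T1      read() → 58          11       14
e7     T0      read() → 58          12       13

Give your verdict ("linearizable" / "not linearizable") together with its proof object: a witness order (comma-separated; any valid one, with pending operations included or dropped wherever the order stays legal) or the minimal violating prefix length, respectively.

linearizable — witness: e1, e2, e4, e3, e5, e6, e7

step 1: e1 write(36) — value 36
step 2: e2 read() → 36 — value 36
step 3: e4 write(29) — value 29
step 4: e3 write(58) — value 58
step 5: e5 read() → 58 — value 58
step 6: e6 read() → 58 — value 58
step 7: e7 read() → 58 — value 58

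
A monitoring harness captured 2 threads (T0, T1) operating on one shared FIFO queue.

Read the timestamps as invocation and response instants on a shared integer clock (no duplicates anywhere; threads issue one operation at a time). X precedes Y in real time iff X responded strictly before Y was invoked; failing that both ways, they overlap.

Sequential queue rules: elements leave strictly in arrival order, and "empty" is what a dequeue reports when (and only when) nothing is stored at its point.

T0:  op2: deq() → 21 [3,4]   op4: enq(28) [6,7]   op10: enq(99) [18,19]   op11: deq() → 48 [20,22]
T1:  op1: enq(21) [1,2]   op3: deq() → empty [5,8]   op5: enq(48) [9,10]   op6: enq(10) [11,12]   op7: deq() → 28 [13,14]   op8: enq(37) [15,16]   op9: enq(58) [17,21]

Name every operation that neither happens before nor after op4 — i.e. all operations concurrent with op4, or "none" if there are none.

op4 spans [6,7]: anything still running between times 6 and 7 counts as concurrent
op1 [1,2]: before
op2 [3,4]: before
op3 [5,8]: concurrent
op5 [9,10]: after
op6 [11,12]: after
op7 [13,14]: after
op8 [15,16]: after
op9 [17,21]: after
op10 [18,19]: after
op11 [20,22]: after

op3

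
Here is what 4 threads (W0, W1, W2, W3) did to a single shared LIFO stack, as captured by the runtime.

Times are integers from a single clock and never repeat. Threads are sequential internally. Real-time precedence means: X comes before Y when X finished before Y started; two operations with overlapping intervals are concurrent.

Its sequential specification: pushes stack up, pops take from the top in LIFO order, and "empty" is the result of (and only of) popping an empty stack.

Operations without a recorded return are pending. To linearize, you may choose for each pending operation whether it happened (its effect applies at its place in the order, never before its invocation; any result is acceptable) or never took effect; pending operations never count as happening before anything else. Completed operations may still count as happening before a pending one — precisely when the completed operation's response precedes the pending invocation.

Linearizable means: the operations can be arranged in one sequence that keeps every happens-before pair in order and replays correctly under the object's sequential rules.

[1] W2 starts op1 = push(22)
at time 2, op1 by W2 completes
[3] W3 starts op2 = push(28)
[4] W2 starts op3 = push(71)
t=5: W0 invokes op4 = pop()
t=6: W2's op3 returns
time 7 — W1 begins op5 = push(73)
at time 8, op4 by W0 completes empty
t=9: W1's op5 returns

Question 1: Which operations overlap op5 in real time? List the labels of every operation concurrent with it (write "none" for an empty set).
op2, op4

op5 spans [7,9]: anything still running between times 7 and 9 counts as concurrent
op1 [1,2]: before
op2 [3,…): concurrent
op3 [4,6]: before
op4 [5,8]: concurrent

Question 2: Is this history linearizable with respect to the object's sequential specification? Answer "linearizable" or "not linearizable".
not linearizable

already the first 8 events (up to op4's response at time 8) admit no linearization; the first 7 still do
3 completed operations, 2 real-time-consistent orders — every LIFO stack replay fails
no completion choice of the 2 pending operations (op2, op5) rescues it — every subset was tried
e.g. op1, op3, op4 (pending dropped): illegal at step 3, since op4 pop() → empty cannot apply there
e.g. op1, op4, op3 (pending dropped): illegal at step 2, since op4 pop() → empty cannot apply there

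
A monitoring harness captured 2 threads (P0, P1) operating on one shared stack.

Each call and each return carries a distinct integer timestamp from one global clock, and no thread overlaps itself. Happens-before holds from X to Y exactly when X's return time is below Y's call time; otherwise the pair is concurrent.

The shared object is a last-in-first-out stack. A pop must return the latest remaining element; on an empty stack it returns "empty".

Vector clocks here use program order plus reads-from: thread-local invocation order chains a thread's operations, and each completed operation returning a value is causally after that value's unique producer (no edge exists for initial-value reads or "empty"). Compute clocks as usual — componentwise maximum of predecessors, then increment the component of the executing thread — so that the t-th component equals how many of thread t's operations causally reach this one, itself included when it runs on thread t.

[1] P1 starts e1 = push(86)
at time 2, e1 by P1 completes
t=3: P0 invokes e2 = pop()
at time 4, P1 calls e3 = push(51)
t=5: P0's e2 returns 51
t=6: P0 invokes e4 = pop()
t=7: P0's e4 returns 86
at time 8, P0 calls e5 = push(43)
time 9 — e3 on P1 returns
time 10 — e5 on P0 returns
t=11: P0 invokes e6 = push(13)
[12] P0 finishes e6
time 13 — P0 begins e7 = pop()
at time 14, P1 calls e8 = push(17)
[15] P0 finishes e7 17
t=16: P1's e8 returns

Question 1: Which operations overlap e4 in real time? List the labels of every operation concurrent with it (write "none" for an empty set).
Answer: e3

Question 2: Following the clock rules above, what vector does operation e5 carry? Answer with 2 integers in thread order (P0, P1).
Answer: (3, 2)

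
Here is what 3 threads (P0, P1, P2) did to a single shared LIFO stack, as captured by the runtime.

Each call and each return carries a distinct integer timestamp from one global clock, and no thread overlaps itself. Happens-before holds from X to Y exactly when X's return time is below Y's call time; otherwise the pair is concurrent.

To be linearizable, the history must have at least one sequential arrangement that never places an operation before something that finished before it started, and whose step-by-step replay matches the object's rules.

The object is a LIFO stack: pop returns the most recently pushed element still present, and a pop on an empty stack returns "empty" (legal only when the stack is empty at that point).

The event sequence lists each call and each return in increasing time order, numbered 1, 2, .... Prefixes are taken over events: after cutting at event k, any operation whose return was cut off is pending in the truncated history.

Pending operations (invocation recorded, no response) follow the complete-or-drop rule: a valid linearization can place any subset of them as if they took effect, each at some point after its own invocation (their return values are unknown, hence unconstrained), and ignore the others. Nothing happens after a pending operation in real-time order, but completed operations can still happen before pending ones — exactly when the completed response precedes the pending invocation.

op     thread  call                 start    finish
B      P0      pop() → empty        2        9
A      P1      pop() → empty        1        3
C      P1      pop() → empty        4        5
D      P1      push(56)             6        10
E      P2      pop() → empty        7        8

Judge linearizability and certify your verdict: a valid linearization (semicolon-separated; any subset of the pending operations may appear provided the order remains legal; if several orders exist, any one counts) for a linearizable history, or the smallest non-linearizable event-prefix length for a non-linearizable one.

linearizable — witness: A; B; C; E; D

after step 1 (A pop() → empty): stack <>
after step 2 (B pop() → empty): stack <>
after step 3 (C pop() → empty): stack <>
after step 4 (E pop() → empty): stack <>
after step 5 (D push(56)): stack <56>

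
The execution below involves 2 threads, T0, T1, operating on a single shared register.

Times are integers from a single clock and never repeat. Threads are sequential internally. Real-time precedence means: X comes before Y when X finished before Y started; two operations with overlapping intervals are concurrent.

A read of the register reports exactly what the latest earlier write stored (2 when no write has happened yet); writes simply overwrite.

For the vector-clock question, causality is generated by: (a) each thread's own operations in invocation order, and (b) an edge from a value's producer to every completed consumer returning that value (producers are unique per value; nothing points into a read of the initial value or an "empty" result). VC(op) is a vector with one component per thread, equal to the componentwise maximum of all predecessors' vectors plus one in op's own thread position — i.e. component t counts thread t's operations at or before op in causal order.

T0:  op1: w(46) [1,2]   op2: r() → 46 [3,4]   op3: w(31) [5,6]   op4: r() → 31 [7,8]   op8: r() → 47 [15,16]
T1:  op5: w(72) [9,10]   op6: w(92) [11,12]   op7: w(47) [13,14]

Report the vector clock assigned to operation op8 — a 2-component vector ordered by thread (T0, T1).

VC(op5, invoked at 9): no causal predecessors; +1 on T1 → (0, 1)
VC(op1, invoked at 1): no causal predecessors; +1 on T0 → (1, 0)
op6, invoked 11, takes VC(op5)=(0, 1) under max, adds 1 for T1 → (0, 2)
op2, invoked 3, takes VC(op1)=(1, 0) under max, adds 1 for T0 → (2, 0)
op7, invoked 13, takes VC(op6)=(0, 2) under max, adds 1 for T1 → (0, 3)
op3, invoked 5, takes VC(op2)=(2, 0) under max, adds 1 for T0 → (3, 0)
op4, invoked 7, takes VC(op3)=(3, 0) under max, adds 1 for T0 → (4, 0)
op8, invoked 15, takes VC(op4)=(4, 0), VC(op7)=(0, 3) under max, adds 1 for T0 → (5, 3)
target: VC(op8) = (5, 3)

(5, 3)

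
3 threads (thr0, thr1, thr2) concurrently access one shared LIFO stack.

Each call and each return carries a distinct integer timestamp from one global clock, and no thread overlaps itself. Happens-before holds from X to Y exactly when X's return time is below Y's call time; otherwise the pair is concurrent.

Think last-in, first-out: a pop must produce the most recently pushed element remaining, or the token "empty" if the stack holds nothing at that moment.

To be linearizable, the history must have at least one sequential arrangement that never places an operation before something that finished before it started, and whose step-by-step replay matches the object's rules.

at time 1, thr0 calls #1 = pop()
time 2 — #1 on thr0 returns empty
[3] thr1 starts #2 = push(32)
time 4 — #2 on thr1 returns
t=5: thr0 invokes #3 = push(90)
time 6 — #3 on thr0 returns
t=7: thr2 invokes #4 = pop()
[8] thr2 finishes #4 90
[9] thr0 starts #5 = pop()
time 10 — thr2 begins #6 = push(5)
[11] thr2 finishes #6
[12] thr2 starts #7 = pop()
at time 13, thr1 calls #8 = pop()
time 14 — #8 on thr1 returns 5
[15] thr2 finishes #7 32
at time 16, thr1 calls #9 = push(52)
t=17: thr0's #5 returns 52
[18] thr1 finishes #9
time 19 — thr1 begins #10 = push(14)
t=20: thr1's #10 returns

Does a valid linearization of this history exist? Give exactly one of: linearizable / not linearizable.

one valid linearization: #1, #2, #3, #4, #6, #8, #7, #9, #5, #10
step 1: #1 pop() → empty — stack <>
step 2: #2 push(32) — stack <32>
step 3: #3 push(90) — stack <32,90>
step 4: #4 pop() → 90 — stack <32>
step 5: #6 push(5) — stack <32,5>
step 6: #8 pop() → 5 — stack <32>
step 7: #7 pop() → 32 — stack <>
step 8: #9 push(52) — stack <52>
step 9: #5 pop() → 52 — stack <>
step 10: #10 push(14) — stack <14>

linearizable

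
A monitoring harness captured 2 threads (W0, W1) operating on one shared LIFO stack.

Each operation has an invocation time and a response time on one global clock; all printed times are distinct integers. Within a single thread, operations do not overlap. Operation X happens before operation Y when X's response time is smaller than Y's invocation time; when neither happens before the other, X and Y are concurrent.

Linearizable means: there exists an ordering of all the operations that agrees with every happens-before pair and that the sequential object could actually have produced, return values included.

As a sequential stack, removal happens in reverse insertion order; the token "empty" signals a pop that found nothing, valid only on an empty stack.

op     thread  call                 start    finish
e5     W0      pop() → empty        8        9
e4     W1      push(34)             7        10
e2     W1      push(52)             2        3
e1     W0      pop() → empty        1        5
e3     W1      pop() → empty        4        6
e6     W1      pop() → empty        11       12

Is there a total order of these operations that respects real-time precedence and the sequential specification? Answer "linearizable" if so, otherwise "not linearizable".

not linearizable

through event 5 a valid linearization exists; event 6 (e3 responding at time 6) ends that
no legal order exists: 3 real-time-consistent candidates over 3 completed LIFO stack operations, all rejected
take e1, e2, e3: step 3 already fails, because e3 pop() → empty cannot occur there
take e2, e1, e3: step 2 already fails, because e1 pop() → empty cannot occur there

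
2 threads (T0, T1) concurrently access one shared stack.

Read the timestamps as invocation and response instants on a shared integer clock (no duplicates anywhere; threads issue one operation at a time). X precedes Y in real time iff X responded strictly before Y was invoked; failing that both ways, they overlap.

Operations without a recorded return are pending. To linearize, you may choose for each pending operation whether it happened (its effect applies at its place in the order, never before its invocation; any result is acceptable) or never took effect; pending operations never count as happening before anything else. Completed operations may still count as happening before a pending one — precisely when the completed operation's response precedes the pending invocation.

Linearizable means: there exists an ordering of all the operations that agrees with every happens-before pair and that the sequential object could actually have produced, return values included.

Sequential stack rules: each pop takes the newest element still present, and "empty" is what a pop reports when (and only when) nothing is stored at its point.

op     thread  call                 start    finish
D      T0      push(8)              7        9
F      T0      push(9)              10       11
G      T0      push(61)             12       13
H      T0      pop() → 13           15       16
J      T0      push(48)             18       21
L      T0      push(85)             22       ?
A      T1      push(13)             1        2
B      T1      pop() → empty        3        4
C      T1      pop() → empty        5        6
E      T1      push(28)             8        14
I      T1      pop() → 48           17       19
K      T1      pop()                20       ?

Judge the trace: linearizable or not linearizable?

already the first 4 events (up to B's response at time 4) admit no linearization; the first 3 still do
exhaustive check: the 2 completed stack ops admit one real-time order; illegal
sample order A, B stalls at step 2 — B pop() → empty has no legal effect

not linearizable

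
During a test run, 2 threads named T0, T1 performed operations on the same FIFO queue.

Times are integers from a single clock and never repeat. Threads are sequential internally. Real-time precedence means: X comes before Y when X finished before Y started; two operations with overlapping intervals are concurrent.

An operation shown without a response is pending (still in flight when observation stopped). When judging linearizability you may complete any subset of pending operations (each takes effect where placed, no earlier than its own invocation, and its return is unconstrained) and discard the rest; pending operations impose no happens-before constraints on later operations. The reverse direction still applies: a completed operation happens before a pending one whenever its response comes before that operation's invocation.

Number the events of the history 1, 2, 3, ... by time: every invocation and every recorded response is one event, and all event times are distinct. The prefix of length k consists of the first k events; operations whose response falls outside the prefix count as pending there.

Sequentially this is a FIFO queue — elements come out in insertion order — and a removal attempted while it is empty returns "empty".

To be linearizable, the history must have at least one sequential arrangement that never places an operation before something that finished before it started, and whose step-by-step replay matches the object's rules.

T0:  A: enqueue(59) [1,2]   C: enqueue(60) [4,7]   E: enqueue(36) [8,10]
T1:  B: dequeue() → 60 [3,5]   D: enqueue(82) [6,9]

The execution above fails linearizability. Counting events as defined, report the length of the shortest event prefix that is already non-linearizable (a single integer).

5

events 1..4 are linearizable; a witness order is A:
1. A enqueue(59), leaving queue <59>
include event 5 — B responding at 5 — and every candidate order breaks
include/drop combinations of the 1 pending operation (C) were all tried; none helps
sample order A, B (pending dropped) stalls at step 2 — B dequeue() → 60 has no legal effect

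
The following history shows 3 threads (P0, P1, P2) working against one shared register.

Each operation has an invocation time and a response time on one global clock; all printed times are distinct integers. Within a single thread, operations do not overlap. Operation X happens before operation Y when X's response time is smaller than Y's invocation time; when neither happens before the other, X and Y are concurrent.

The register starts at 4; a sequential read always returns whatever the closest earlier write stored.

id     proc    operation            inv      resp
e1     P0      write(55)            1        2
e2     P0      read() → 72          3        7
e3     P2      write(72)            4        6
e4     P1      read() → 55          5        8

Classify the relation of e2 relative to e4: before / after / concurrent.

e2 spans [3,7], e4 spans [5,8]
the intervals overlap in both directions

concurrent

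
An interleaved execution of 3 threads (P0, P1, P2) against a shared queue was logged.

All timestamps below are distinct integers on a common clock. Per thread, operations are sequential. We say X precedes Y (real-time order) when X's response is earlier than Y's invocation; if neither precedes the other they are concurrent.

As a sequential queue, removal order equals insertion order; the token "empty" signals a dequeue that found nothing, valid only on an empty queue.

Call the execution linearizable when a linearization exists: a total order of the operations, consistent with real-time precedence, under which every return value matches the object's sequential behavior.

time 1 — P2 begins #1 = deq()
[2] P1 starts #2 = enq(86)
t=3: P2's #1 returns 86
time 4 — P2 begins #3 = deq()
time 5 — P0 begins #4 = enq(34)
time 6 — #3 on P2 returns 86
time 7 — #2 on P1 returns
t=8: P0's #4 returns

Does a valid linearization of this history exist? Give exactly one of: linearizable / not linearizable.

cut after 5 events: linearizable; cut after 6 events (#3 responds, time 6): not linearizable
one real-time candidate order over the 2 completed operations — the queue replay rejects it
include/drop combinations of the 2 pending operations (#2, #4) were all tried; none helps
sample order #1, #3 (pending dropped) stalls at step 1 — #1 deq() → 86 has no legal effect

not linearizable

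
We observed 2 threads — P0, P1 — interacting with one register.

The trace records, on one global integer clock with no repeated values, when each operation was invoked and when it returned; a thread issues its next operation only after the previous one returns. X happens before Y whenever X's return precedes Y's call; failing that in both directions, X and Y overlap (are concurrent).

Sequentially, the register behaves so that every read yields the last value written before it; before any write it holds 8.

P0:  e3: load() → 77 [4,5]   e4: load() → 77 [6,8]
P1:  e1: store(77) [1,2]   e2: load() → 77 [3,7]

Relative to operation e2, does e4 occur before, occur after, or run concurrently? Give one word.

e4 spans [6,8], e2 spans [3,7]
the intervals overlap in both directions

concurrent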